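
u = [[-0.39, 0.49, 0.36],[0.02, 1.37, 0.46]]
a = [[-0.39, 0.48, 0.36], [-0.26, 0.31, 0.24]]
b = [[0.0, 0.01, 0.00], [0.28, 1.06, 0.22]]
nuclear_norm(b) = 1.12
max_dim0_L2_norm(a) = 0.57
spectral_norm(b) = 1.12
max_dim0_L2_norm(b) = 1.06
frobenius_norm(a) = 0.86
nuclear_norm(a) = 0.86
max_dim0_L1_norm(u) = 1.86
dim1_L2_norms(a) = [0.72, 0.47]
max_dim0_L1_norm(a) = 0.79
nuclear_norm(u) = 1.97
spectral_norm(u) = 1.56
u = b + a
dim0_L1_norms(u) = [0.41, 1.86, 0.82]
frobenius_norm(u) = 1.62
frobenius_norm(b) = 1.12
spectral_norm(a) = 0.86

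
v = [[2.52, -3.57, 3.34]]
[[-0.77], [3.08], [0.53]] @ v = [[-1.94, 2.75, -2.57],[7.76, -11.0, 10.29],[1.34, -1.89, 1.77]]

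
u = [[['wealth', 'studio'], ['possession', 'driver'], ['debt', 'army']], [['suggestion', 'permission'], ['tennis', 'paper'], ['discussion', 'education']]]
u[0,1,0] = 'possession'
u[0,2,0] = 'debt'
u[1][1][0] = 'tennis'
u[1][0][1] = 'permission'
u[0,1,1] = 'driver'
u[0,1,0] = 'possession'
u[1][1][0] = 'tennis'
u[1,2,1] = 'education'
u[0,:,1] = ['studio', 'driver', 'army']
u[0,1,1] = 'driver'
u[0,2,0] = 'debt'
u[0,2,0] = 'debt'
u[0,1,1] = 'driver'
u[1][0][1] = 'permission'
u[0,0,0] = 'wealth'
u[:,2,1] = ['army', 'education']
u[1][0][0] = 'suggestion'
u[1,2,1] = 'education'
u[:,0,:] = [['wealth', 'studio'], ['suggestion', 'permission']]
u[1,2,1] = 'education'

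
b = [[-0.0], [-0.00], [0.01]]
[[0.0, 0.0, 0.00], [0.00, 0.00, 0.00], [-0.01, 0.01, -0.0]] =b @[[-1.24,  0.97,  -0.36]]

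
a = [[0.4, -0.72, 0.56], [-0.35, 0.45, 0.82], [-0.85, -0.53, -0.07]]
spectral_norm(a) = 1.00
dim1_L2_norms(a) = [1.0, 1.0, 1.0]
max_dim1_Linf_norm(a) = 0.85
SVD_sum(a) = [[-0.1, -0.07, 0.01], [-0.07, -0.05, 0.01], [-0.82, -0.56, 0.07]] + [[0.25, -0.39, -0.21], [-0.42, 0.66, 0.36], [0.01, -0.01, -0.01]] + [[0.25,-0.27,0.77],[0.15,-0.16,0.45],[-0.04,0.05,-0.13]]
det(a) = 1.00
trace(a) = 0.78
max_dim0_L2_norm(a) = 1.0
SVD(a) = [[0.12, -0.51, -0.85], [0.09, 0.86, -0.5], [0.99, -0.02, 0.15]] @ diag([1.0043544205098258, 1.0001020052946568, 0.994368230087818]) @ [[-0.82, -0.56, 0.07], [-0.49, 0.76, 0.42], [-0.29, 0.31, -0.9]]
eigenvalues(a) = [(1+0j), (-0.11+0.99j), (-0.11-0.99j)]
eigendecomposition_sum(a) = [[0.46-0.00j, (-0.48-0j), -0.13+0.00j], [(-0.48+0j), (0.5+0j), 0.13-0.00j], [-0.13+0.00j, 0.13+0.00j, (0.04-0j)]] + [[-0.03+0.27j, (-0.12+0.23j), (0.34+0.1j)], [(0.07+0.25j), (-0.03+0.25j), 0.34-0.03j], [(-0.36+0.02j), -0.33-0.10j, -0.05+0.48j]] + [[(-0.03-0.27j),  (-0.12-0.23j),  0.34-0.10j],  [(0.07-0.25j),  (-0.03-0.25j),  (0.34+0.03j)],  [-0.36-0.02j,  (-0.33+0.1j),  (-0.05-0.48j)]]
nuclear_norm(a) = 3.00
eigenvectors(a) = [[(0.68+0j), (-0.09+0.51j), -0.09-0.51j], [-0.71+0.00j, (0.1+0.49j), 0.10-0.49j], [-0.19+0.00j, (-0.7+0j), (-0.7-0j)]]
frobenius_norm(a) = 1.73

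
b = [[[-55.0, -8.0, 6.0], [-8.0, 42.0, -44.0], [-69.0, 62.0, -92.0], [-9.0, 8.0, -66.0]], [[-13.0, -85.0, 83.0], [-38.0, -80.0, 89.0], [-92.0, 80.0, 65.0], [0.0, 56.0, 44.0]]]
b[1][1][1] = -80.0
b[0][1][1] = 42.0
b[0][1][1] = 42.0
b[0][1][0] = -8.0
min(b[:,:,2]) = -92.0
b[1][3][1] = 56.0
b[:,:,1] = [[-8.0, 42.0, 62.0, 8.0], [-85.0, -80.0, 80.0, 56.0]]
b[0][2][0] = -69.0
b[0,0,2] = 6.0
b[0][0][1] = -8.0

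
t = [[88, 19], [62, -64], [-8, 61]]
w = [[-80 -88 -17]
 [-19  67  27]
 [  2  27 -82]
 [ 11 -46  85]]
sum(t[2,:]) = 53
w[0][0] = -80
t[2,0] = -8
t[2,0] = -8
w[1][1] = 67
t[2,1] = 61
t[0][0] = 88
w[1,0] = -19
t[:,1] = [19, -64, 61]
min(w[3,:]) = -46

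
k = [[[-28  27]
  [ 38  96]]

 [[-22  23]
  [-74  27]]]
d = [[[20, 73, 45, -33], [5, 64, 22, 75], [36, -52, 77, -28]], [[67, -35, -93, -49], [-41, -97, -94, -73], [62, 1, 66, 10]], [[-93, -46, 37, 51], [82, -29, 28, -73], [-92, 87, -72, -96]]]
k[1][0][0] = -22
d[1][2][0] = 62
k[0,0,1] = 27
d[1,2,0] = 62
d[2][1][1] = -29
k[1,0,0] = -22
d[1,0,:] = [67, -35, -93, -49]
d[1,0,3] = -49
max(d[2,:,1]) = 87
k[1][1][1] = 27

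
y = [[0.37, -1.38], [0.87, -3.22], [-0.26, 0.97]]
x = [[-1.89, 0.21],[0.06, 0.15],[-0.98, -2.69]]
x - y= [[-2.26, 1.59], [-0.81, 3.37], [-0.72, -3.66]]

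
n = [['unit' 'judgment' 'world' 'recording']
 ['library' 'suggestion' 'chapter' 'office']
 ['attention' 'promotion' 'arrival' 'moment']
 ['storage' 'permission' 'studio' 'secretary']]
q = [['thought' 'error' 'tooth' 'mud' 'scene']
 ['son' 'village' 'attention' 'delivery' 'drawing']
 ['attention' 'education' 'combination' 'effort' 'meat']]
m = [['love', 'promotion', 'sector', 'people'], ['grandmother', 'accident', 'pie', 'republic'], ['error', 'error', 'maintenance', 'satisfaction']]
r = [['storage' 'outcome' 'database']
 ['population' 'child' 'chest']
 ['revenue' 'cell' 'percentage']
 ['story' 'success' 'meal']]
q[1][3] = 'delivery'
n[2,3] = 'moment'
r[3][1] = 'success'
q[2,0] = 'attention'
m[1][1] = 'accident'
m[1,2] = 'pie'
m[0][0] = 'love'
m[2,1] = 'error'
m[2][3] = 'satisfaction'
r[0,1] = 'outcome'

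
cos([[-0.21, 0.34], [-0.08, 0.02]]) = [[0.99,0.03], [-0.01,1.01]]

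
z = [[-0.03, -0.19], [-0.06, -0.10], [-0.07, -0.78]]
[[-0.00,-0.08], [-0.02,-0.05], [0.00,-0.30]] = z @ [[0.33,0.29], [-0.03,0.36]]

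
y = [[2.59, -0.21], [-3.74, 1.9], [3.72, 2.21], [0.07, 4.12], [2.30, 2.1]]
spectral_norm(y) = 6.51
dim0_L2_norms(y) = [6.31, 5.47]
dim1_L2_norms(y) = [2.6, 4.19, 4.33, 4.12, 3.11]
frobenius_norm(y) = 8.35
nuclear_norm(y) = 11.74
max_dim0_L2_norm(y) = 6.31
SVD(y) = [[-0.35, 0.24],[0.40, -0.63],[-0.66, -0.09],[-0.27, -0.71],[-0.45, -0.18]] @ diag([6.513022696764105, 5.2280144750598785]) @ [[-0.91, -0.41], [0.41, -0.91]]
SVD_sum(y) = [[2.07, 0.94], [-2.38, -1.08], [3.91, 1.78], [1.61, 0.73], [2.7, 1.23]] + [[0.52, -1.15], [-1.36, 2.98], [-0.19, 0.43], [-1.54, 3.39], [-0.4, 0.87]]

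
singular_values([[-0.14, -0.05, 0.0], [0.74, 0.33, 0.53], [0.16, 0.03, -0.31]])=[0.98, 0.36, 0.0]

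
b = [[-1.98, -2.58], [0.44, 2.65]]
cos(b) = [[-0.11, 0.37], [-0.06, -0.77]]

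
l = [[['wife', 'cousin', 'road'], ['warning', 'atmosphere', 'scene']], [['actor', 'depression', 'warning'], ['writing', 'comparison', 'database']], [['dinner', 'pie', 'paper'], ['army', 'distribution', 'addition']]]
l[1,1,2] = 'database'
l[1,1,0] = 'writing'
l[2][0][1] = 'pie'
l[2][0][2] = 'paper'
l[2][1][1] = 'distribution'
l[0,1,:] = ['warning', 'atmosphere', 'scene']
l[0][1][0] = 'warning'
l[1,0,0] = 'actor'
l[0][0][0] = 'wife'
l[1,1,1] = 'comparison'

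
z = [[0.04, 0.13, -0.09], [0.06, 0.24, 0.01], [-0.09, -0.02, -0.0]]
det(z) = -0.002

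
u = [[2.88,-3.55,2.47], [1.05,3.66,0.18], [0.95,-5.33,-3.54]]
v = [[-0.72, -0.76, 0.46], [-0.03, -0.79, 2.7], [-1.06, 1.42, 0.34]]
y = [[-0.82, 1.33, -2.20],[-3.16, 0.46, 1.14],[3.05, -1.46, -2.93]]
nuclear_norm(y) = 9.25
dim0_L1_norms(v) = [1.81, 2.97, 3.5]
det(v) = 4.72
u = y @ v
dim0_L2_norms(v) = [1.28, 1.79, 2.76]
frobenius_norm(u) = 9.13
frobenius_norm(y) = 6.23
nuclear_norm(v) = 5.61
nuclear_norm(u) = 14.21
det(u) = -70.77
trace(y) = -3.29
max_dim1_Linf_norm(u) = 5.33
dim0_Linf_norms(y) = [3.16, 1.46, 2.93]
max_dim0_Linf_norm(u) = 5.33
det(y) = -15.01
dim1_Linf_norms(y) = [2.2, 3.16, 3.05]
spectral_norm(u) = 7.71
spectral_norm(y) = 5.49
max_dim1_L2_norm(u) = 6.47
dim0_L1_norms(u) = [4.88, 12.54, 6.19]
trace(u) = 3.00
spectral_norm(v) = 2.90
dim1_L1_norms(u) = [8.9, 4.89, 9.82]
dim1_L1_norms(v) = [1.94, 3.52, 2.82]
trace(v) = -1.17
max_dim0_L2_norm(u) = 7.38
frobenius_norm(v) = 3.53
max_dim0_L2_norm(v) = 2.76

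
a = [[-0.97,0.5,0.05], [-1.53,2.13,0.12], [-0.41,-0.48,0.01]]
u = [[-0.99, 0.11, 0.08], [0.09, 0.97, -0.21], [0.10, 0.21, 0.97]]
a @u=[[1.01, 0.39, -0.13], [1.72, 1.92, -0.45], [0.36, -0.51, 0.08]]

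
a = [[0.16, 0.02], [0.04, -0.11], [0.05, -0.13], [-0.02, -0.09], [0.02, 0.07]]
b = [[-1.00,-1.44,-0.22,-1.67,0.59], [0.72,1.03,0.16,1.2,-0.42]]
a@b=[[-0.15, -0.21, -0.03, -0.24, 0.09], [-0.12, -0.17, -0.03, -0.2, 0.07], [-0.14, -0.21, -0.03, -0.24, 0.08], [-0.04, -0.06, -0.01, -0.07, 0.03], [0.03, 0.04, 0.01, 0.05, -0.02]]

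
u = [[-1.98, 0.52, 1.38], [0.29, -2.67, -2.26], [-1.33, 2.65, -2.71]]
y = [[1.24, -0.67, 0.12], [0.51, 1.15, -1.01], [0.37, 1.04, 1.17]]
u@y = [[-1.68, 3.36, 0.85], [-1.84, -5.62, 0.09], [-1.30, 1.12, -6.01]]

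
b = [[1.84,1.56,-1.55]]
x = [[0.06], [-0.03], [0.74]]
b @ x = [[-1.08]]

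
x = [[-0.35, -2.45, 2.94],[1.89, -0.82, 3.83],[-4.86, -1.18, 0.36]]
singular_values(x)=[5.53, 5.23, 0.95]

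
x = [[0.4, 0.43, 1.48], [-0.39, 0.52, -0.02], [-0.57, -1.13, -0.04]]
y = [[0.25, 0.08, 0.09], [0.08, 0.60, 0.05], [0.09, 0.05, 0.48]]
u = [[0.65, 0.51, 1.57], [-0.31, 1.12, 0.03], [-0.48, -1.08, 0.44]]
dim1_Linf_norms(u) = [1.57, 1.12, 1.08]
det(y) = 0.06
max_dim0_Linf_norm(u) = 1.57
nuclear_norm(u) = 3.99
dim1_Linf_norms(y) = [0.25, 0.6, 0.48]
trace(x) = 0.88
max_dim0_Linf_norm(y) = 0.6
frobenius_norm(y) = 0.83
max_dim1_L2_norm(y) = 0.61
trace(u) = 2.21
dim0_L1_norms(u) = [1.44, 2.71, 2.04]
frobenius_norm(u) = 2.47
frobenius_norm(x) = 2.14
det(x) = 1.07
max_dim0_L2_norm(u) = 1.64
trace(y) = 1.33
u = y + x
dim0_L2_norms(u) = [0.87, 1.64, 1.63]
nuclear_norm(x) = 3.41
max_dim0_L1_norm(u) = 2.71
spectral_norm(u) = 1.83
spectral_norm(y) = 0.65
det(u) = 1.77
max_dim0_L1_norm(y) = 0.73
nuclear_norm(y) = 1.33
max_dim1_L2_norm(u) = 1.77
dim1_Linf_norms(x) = [1.48, 0.52, 1.13]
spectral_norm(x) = 1.73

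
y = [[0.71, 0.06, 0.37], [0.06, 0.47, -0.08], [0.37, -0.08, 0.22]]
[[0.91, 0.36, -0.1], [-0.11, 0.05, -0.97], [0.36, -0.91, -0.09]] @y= [[0.63, 0.23, 0.29], [-0.43, 0.09, -0.26], [0.17, -0.40, 0.19]]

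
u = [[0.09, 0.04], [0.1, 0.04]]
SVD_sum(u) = [[0.09, 0.04], [0.1, 0.04]] + [[-0.0,0.00], [0.0,-0.00]]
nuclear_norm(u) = 0.15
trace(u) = 0.13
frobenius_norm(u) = 0.15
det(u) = -0.00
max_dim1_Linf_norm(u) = 0.1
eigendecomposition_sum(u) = [[0.09, 0.04], [0.10, 0.04]] + [[-0.00, 0.00], [0.0, -0.00]]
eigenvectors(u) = [[0.68, -0.40], [0.73, 0.92]]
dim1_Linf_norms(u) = [0.09, 0.1]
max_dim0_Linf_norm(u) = 0.1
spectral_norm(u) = 0.15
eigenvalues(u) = [0.13, -0.0]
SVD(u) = [[-0.67, -0.74], [-0.74, 0.67]] @ diag([0.14591944905297427, 0.002741238420210767]) @ [[-0.92, -0.39], [0.39, -0.92]]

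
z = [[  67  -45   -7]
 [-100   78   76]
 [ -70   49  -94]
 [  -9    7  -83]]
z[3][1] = 7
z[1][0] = -100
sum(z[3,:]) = -85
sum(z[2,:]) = -115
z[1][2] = 76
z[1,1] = 78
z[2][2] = -94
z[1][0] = -100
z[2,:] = [-70, 49, -94]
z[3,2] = -83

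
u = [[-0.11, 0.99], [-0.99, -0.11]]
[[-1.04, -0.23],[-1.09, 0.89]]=u @ [[1.20, -0.86], [-0.92, -0.33]]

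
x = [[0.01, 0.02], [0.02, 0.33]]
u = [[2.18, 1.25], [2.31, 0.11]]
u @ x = [[0.05, 0.46], [0.03, 0.08]]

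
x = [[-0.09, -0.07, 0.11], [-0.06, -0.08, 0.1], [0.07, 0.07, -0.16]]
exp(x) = [[0.92, -0.06, 0.09], [-0.05, 0.93, 0.09], [0.06, 0.06, 0.86]]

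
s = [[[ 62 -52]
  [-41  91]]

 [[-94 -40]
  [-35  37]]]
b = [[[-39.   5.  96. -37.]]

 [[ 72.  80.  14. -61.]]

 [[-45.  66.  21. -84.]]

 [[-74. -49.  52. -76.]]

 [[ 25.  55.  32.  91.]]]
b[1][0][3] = -61.0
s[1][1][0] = -35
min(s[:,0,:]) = -94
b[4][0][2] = 32.0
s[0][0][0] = 62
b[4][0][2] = 32.0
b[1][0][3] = -61.0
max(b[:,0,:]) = 96.0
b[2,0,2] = 21.0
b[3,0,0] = -74.0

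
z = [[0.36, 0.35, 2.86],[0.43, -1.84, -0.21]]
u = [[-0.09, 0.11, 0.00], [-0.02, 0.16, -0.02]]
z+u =[[0.27, 0.46, 2.86], [0.41, -1.68, -0.23]]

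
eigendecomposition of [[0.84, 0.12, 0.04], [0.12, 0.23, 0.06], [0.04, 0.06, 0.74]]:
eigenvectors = [[0.18, -0.92, -0.36],[-0.98, -0.20, 0.03],[0.10, -0.34, 0.93]]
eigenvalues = [0.2, 0.88, 0.73]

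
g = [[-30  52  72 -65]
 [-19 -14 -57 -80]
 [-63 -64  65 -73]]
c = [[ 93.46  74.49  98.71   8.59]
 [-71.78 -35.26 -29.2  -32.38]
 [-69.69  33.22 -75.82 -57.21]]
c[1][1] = -35.26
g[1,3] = -80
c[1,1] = -35.26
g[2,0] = -63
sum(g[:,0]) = -112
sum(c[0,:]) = 275.24999999999994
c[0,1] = 74.49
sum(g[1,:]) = -170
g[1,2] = -57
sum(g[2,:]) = -135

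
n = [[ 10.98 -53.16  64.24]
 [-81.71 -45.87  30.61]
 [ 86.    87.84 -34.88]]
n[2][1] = 87.84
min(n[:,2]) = -34.88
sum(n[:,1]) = -11.189999999999998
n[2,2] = -34.88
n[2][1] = 87.84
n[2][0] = 86.0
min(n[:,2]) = -34.88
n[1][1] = -45.87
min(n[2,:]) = -34.88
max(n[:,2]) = 64.24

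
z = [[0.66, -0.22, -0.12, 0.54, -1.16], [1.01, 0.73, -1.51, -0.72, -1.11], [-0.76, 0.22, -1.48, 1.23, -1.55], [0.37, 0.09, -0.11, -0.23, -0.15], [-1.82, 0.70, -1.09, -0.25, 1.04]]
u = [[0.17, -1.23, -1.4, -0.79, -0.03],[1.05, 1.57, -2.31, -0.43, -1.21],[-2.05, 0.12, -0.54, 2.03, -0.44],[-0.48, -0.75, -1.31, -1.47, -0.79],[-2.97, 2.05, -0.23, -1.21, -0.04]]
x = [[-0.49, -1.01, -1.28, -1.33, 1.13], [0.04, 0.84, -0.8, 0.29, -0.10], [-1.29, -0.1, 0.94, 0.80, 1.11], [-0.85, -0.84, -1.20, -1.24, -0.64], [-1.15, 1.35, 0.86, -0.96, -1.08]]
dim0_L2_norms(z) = [2.34, 1.06, 2.38, 1.56, 2.47]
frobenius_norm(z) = 4.56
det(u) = 49.96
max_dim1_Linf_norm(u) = 2.97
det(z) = 0.00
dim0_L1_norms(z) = [4.62, 1.96, 4.31, 2.97, 5.01]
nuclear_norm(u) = 13.31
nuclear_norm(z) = 7.75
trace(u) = -0.31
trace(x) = -1.03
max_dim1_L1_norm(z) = 5.24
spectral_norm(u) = 4.13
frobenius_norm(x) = 4.75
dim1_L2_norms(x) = [2.44, 1.2, 2.1, 2.19, 2.44]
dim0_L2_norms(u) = [3.79, 2.96, 3.06, 2.92, 1.51]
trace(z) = 0.72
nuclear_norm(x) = 9.72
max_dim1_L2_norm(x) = 2.44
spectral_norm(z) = 3.11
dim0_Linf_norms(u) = [2.97, 2.05, 2.31, 2.03, 1.21]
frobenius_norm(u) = 6.58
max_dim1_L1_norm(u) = 6.57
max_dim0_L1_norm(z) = 5.01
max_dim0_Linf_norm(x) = 1.35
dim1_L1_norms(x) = [5.24, 2.07, 4.24, 4.77, 5.4]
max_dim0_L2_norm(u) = 3.79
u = z + x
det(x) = 15.39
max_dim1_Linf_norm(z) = 1.82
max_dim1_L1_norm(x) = 5.4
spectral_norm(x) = 3.12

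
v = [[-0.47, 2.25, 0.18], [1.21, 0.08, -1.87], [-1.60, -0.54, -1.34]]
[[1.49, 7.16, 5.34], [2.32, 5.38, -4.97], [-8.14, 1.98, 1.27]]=v @ [[3.65, -0.06, -2.39], [1.33, 3.39, 1.78], [1.18, -2.77, 1.19]]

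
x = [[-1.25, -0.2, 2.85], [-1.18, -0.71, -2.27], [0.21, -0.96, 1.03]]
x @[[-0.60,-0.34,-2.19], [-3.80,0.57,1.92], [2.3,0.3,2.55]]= [[8.06, 1.17, 9.62], [-1.82, -0.68, -4.57], [5.89, -0.31, 0.32]]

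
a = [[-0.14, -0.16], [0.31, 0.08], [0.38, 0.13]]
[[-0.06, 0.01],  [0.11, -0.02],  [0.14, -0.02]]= a@ [[0.36, -0.05], [0.04, -0.01]]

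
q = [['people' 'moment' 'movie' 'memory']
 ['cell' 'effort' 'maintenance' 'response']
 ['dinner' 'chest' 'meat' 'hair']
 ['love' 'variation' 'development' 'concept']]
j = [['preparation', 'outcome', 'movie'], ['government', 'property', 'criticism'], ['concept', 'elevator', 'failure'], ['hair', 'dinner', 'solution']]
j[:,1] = ['outcome', 'property', 'elevator', 'dinner']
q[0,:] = ['people', 'moment', 'movie', 'memory']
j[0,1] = 'outcome'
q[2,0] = 'dinner'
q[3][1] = 'variation'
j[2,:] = ['concept', 'elevator', 'failure']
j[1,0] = 'government'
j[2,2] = 'failure'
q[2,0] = 'dinner'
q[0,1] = 'moment'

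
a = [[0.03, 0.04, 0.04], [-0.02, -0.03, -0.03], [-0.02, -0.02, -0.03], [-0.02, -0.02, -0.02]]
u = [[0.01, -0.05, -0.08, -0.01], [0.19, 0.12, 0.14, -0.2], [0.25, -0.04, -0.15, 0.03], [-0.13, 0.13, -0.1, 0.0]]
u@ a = [[0.0, 0.00, 0.00], [0.0, 0.01, 0.00], [0.01, 0.01, 0.02], [-0.00, -0.01, -0.01]]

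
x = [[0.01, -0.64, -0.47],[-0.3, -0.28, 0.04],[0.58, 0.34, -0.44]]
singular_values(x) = [0.9, 0.79, 0.06]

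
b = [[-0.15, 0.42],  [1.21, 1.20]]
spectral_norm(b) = 1.72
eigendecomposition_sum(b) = [[-0.39, 0.1], [0.28, -0.07]] + [[0.24, 0.32], [0.93, 1.27]]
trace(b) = 1.05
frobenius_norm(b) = 1.76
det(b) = -0.69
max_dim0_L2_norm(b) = 1.27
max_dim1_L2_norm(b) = 1.7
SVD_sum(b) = [[0.14,0.14], [1.18,1.23]] + [[-0.29,0.28], [0.03,-0.03]]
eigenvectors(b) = [[-0.81, -0.25],[0.59, -0.97]]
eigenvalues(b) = [-0.46, 1.51]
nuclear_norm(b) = 2.12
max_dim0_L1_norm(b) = 1.62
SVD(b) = [[0.12, 0.99],  [0.99, -0.12]] @ diag([1.7152304147487314, 0.40122889267959727]) @ [[0.69, 0.72],[-0.72, 0.69]]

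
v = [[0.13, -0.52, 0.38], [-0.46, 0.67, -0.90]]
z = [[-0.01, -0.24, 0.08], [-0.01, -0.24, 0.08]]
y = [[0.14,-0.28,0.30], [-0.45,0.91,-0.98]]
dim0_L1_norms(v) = [0.59, 1.19, 1.28]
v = z + y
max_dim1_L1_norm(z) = 0.33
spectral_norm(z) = 0.36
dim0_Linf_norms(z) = [0.01, 0.24, 0.08]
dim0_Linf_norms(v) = [0.46, 0.67, 0.9]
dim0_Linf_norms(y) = [0.45, 0.91, 0.98]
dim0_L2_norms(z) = [0.01, 0.34, 0.11]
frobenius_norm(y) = 1.48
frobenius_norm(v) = 1.38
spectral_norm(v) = 1.37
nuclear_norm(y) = 1.48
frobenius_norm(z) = 0.36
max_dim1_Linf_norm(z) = 0.24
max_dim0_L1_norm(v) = 1.28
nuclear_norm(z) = 0.36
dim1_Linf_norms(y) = [0.3, 0.98]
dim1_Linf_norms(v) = [0.52, 0.9]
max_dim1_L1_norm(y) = 2.34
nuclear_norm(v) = 1.56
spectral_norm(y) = 1.48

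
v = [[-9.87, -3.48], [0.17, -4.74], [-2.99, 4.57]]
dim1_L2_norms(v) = [10.47, 4.74, 5.46]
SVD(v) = [[-0.98,-0.01], [-0.13,-0.65], [-0.13,0.76]] @ diag([10.640777650183027, 6.972994406950672]) @ [[0.95, 0.33], [-0.33, 0.95]]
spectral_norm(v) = 10.64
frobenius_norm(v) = 12.72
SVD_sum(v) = [[-9.90, -3.41], [-1.31, -0.45], [-1.27, -0.44]] + [[0.03, -0.07], [1.48, -4.29], [-1.72, 5.01]]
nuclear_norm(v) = 17.61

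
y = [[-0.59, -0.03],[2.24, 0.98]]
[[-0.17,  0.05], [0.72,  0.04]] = y@[[0.28, -0.1], [0.09, 0.27]]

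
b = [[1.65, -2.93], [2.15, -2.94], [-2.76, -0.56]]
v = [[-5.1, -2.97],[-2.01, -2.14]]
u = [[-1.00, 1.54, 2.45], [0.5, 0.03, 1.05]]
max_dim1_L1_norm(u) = 4.99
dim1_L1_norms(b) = [4.58, 5.09, 3.32]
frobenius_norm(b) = 5.70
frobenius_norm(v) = 6.59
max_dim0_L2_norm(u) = 2.67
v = u @ b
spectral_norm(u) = 3.15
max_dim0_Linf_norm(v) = 5.1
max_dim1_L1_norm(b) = 5.09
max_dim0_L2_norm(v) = 5.48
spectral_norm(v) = 6.55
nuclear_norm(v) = 7.30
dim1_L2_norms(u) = [3.06, 1.16]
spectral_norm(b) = 5.09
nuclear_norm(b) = 7.65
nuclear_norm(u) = 4.06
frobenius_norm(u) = 3.28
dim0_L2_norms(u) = [1.12, 1.54, 2.67]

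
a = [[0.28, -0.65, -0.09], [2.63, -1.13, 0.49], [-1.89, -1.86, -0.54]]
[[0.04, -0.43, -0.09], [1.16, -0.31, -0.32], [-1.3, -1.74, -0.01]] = a @ [[0.54, 0.18, -0.11], [0.18, 0.73, 0.08], [-0.11, 0.08, 0.13]]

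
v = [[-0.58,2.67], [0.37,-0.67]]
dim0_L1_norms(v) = [0.95, 3.34]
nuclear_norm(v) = 3.04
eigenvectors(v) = [[0.94, -0.93], [0.34, 0.36]]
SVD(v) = [[0.97,-0.26], [-0.26,-0.97]] @ diag([2.8295299837973547, 0.2118019612556686]) @ [[-0.23, 0.97], [-0.97, -0.23]]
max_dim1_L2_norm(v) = 2.73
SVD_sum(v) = [[-0.63,2.66], [0.17,-0.72]] + [[0.05, 0.01], [0.20, 0.05]]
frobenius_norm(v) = 2.84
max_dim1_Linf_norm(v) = 2.67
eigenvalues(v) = [0.37, -1.62]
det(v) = -0.60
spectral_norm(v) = 2.83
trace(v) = -1.25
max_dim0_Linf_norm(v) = 2.67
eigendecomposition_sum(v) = [[0.19,0.50], [0.07,0.18]] + [[-0.77, 2.17], [0.30, -0.85]]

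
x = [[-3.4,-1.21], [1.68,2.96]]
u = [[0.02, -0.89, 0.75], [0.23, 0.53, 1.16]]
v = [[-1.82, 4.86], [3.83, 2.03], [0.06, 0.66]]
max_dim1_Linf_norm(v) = 4.86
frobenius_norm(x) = 4.96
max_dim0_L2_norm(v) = 5.31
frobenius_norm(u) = 1.74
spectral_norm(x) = 4.65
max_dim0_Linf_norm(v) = 4.86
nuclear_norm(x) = 6.38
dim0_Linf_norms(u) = [0.23, 0.89, 1.16]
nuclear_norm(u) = 2.44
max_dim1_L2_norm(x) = 3.61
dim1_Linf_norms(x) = [3.4, 2.96]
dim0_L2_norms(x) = [3.79, 3.2]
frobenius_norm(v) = 6.79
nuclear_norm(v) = 9.55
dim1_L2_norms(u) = [1.16, 1.3]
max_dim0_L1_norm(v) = 7.55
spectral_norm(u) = 1.40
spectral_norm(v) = 5.32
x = u @ v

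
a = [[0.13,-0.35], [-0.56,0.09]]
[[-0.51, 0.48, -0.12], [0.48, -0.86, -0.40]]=a@[[-0.66, 1.4, 0.81],[1.21, -0.84, 0.65]]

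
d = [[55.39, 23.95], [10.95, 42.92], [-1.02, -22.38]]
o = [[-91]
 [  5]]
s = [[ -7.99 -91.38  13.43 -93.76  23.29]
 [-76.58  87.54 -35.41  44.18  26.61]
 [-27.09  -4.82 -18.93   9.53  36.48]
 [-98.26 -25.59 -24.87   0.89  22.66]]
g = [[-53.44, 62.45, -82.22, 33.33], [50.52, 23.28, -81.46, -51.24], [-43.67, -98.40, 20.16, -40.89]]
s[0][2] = 13.43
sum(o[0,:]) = -91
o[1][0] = 5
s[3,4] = 22.66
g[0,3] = 33.33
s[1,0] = -76.58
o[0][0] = -91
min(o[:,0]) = -91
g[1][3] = -51.24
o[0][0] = -91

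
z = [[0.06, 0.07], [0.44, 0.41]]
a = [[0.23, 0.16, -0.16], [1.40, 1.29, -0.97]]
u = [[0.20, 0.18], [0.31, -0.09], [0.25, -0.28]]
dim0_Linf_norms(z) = [0.44, 0.41]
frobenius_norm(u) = 0.56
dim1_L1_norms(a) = [0.55, 3.66]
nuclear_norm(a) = 2.20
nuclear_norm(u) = 0.77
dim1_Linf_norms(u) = [0.2, 0.31, 0.28]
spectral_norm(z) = 0.61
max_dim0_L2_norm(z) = 0.44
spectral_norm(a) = 2.16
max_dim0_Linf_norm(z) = 0.44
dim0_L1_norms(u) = [0.76, 0.55]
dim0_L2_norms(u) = [0.45, 0.34]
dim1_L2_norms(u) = [0.27, 0.32, 0.38]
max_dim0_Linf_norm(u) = 0.31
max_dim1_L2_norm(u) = 0.38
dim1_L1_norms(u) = [0.38, 0.4, 0.53]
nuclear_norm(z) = 0.62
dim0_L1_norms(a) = [1.63, 1.45, 1.13]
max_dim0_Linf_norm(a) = 1.4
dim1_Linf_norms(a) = [0.23, 1.4]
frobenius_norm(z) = 0.61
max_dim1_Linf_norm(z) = 0.44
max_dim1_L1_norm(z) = 0.85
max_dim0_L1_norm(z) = 0.5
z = a @ u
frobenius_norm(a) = 2.16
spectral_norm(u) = 0.48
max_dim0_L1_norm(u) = 0.76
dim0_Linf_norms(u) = [0.31, 0.28]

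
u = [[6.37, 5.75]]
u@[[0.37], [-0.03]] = [[2.18]]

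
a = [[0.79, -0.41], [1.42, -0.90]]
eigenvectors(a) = [[0.65, 0.32], [0.76, 0.95]]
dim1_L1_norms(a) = [1.2, 2.32]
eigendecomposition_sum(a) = [[0.51, -0.17], [0.60, -0.20]] + [[0.28, -0.24], [0.82, -0.70]]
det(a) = -0.13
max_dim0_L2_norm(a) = 1.62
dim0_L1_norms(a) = [2.21, 1.31]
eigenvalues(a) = [0.31, -0.42]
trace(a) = -0.11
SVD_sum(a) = [[0.76,-0.46], [1.44,-0.87]] + [[0.03, 0.05], [-0.02, -0.03]]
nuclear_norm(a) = 1.97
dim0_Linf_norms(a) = [1.42, 0.9]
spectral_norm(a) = 1.90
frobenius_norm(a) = 1.90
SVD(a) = [[-0.47, -0.88],  [-0.88, 0.47]] @ diag([1.9010548876332753, 0.06775185758068772]) @ [[-0.85, 0.52], [-0.52, -0.85]]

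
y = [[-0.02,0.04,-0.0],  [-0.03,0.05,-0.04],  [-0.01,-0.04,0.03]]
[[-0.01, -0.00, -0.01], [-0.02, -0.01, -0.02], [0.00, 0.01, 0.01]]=y @ [[0.37, -0.01, 0.1], [-0.1, -0.12, -0.23], [-0.01, 0.22, 0.04]]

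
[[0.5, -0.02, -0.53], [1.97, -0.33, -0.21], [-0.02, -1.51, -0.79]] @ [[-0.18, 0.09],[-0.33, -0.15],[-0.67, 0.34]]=[[0.27, -0.13],[-0.1, 0.16],[1.03, -0.04]]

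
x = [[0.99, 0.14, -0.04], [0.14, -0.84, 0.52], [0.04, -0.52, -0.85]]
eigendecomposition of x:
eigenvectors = [[-1.00+0.00j, -0.00-0.05j, -0.00+0.05j], [(-0.08+0j), -0.00+0.71j, (-0-0.71j)], [-0.00+0.00j, (-0.71+0j), (-0.71-0j)]]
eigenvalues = [(1+0j), (-0.85+0.52j), (-0.85-0.52j)]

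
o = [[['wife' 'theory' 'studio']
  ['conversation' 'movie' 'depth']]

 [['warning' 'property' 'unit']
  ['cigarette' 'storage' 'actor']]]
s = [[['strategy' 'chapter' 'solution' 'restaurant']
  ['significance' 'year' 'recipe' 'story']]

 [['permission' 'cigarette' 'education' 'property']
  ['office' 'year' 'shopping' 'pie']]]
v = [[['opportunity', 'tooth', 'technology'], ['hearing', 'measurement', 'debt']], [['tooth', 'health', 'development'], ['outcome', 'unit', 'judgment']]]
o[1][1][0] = 'cigarette'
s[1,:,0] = ['permission', 'office']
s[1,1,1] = 'year'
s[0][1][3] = 'story'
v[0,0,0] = 'opportunity'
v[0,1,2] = 'debt'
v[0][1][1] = 'measurement'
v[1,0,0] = 'tooth'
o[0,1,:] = ['conversation', 'movie', 'depth']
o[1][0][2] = 'unit'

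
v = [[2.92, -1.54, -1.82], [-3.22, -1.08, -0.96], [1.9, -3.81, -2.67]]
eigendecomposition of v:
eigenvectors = [[-0.49, -0.21, 0.31],[0.61, 0.63, 0.52],[-0.63, -0.74, 0.80]]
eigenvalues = [2.5, 1.11, -4.44]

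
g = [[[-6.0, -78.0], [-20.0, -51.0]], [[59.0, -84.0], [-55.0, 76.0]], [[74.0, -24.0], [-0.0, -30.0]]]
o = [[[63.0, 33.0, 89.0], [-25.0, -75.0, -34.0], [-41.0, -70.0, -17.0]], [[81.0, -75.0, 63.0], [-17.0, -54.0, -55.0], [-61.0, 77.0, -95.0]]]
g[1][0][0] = 59.0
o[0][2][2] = -17.0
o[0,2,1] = -70.0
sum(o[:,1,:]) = -260.0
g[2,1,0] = -0.0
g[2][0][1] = -24.0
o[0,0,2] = 89.0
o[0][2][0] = -41.0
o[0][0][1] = 33.0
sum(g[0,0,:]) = -84.0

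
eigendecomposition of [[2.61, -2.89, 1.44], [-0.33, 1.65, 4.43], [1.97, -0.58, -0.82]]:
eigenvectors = [[(-0.75+0j),(-0.75-0j),0.55+0.00j], [(-0.12+0.56j),(-0.12-0.56j),0.65+0.00j], [-0.33+0.09j,-0.33-0.09j,-0.52+0.00j]]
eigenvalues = [(2.81+1.98j), (2.81-1.98j), (-2.17+0j)]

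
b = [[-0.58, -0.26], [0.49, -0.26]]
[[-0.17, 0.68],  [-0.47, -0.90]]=b@[[-0.28, -1.48], [1.29, 0.67]]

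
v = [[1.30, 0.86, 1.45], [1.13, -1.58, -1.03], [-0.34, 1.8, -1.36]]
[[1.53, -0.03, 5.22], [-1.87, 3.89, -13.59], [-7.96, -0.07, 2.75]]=v @ [[-1.35, 1.61, -2.96], [-2.05, -0.58, 3.93], [3.48, -1.12, 3.92]]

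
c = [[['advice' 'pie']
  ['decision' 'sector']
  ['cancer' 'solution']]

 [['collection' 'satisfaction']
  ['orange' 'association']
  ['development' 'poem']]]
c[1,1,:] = ['orange', 'association']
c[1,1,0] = 'orange'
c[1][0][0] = 'collection'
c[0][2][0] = 'cancer'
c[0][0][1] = 'pie'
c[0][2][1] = 'solution'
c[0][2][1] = 'solution'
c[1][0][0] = 'collection'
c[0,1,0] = 'decision'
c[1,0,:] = ['collection', 'satisfaction']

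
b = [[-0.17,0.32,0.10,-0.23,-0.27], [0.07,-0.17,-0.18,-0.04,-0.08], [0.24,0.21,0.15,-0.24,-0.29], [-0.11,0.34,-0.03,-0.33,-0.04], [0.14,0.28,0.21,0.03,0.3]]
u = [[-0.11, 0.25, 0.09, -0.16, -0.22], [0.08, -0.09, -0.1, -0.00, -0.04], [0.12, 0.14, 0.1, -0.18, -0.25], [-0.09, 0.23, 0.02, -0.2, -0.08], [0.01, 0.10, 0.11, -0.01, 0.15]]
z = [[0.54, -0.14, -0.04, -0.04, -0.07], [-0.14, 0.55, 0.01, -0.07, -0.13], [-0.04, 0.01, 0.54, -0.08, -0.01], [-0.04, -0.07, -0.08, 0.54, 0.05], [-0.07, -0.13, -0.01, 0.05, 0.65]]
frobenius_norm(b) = 1.04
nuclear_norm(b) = 1.92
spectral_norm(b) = 0.79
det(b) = 0.00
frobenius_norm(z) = 1.31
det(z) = 0.05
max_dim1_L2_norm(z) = 0.67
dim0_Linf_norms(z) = [0.54, 0.55, 0.54, 0.54, 0.65]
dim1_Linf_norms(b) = [0.32, 0.18, 0.29, 0.34, 0.3]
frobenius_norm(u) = 0.69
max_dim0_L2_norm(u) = 0.39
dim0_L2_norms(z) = [0.57, 0.59, 0.55, 0.55, 0.67]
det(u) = 0.00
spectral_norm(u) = 0.59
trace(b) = -0.22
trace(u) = -0.15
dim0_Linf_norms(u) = [0.12, 0.25, 0.11, 0.2, 0.25]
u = b @ z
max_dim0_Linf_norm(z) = 0.65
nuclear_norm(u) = 1.18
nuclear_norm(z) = 2.82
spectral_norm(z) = 0.78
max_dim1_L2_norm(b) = 0.52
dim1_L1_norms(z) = [0.83, 0.9, 0.68, 0.78, 0.91]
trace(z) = 2.82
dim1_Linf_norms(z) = [0.54, 0.55, 0.54, 0.54, 0.65]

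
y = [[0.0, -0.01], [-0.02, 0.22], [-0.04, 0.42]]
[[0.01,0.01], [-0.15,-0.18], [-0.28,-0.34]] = y @ [[0.36, 0.44], [-0.63, -0.77]]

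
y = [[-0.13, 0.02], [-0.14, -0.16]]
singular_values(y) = [0.23, 0.1]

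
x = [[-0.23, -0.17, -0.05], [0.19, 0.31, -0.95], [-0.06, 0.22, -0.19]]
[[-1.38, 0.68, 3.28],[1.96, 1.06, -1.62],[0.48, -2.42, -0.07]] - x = [[-1.15, 0.85, 3.33], [1.77, 0.75, -0.67], [0.54, -2.64, 0.12]]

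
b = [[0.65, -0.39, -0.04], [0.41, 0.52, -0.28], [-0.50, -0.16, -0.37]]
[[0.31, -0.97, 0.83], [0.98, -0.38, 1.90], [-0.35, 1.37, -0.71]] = b @ [[0.92, -1.67, 2.0], [0.80, -0.16, 1.35], [-0.65, -1.38, -1.36]]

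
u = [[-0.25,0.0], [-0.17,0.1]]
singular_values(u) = [0.31, 0.08]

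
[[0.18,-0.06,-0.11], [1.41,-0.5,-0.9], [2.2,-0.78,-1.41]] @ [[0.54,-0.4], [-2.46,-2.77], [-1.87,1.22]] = [[0.45, -0.04],[3.67, -0.28],[5.74, -0.44]]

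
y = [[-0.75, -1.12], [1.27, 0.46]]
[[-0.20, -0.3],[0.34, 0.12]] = y@[[0.27,0.0], [0.00,0.27]]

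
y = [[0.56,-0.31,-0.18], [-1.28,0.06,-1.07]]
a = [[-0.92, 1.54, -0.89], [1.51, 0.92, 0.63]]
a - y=[[-1.48, 1.85, -0.71], [2.79, 0.86, 1.70]]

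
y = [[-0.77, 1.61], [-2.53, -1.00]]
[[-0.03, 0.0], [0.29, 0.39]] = y @ [[-0.09, -0.13],[-0.06, -0.06]]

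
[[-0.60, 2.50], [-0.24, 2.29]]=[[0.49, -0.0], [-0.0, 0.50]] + [[-1.09, 2.5], [-0.24, 1.79]]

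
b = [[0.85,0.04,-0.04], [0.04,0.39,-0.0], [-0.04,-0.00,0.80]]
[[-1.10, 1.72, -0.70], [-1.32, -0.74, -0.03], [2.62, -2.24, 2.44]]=b@[[-0.99, 1.99, -0.68], [-3.28, -2.10, -0.01], [3.22, -2.70, 3.01]]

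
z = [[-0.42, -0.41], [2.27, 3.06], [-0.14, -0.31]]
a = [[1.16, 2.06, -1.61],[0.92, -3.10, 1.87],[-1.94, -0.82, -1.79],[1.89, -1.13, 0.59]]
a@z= [[4.41, 6.33],[-7.69, -10.44],[-0.8, -1.16],[-3.44, -4.42]]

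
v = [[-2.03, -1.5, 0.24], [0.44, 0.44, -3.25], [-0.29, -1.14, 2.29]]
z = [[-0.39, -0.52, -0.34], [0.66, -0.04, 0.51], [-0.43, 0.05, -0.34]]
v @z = [[-0.30,1.13,-0.16],[1.52,-0.41,1.18],[-1.62,0.31,-1.26]]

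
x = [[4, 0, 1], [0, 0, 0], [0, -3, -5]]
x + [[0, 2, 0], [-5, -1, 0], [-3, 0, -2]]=[[4, 2, 1], [-5, -1, 0], [-3, -3, -7]]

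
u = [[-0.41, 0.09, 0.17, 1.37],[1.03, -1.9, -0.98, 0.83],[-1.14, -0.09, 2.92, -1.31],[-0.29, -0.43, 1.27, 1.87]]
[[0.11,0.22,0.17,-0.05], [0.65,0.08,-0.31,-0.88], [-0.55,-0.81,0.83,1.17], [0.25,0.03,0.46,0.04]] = u @ [[0.21,0.01,-0.14,-0.25], [-0.14,0.14,-0.02,0.14], [-0.04,-0.19,0.25,0.24], [0.16,0.18,0.05,-0.15]]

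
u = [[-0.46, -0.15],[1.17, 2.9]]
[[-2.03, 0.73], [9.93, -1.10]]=u @ [[3.8, -1.68],[1.89, 0.3]]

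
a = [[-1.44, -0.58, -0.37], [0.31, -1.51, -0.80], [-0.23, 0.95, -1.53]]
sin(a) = [[-1.04, -0.26, 0.21],[0.13, -1.5, -0.12],[0.13, 0.14, -1.36]]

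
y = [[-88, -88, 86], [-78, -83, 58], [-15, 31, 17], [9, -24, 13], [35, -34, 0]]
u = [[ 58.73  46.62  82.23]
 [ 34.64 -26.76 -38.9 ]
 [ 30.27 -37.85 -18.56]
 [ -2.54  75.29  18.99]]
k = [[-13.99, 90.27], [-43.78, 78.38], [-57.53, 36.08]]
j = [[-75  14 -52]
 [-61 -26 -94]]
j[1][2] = -94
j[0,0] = -75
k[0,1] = 90.27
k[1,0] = -43.78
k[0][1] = 90.27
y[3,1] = -24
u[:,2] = [82.23, -38.9, -18.56, 18.99]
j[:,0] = [-75, -61]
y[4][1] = -34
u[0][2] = 82.23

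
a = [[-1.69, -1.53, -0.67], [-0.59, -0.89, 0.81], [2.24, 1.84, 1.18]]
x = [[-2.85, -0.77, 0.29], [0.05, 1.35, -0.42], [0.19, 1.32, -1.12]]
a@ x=[[4.61,-1.65,0.9], [1.79,0.32,-0.7], [-6.07,2.32,-1.44]]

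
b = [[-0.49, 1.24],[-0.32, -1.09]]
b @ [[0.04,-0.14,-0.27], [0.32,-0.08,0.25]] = [[0.38, -0.03, 0.44], [-0.36, 0.13, -0.19]]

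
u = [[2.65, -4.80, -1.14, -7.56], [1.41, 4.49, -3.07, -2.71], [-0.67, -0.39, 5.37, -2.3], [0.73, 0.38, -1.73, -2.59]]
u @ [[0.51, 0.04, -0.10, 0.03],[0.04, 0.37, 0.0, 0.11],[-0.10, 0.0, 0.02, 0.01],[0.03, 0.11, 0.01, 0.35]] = [[1.05,-2.50,-0.36,-3.11],[1.12,1.42,-0.23,-0.44],[-0.96,-0.42,0.15,-0.81],[0.48,-0.12,-0.13,-0.86]]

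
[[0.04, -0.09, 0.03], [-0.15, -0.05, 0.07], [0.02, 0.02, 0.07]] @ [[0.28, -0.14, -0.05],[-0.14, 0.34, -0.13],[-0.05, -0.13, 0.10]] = [[0.02, -0.04, 0.01], [-0.04, -0.01, 0.02], [-0.0, -0.01, 0.0]]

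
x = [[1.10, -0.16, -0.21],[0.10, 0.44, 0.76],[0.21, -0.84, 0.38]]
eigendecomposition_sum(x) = [[1.05-0.00j,0.07-0.00j,-0.25+0.00j],[0.23-0.00j,0.01-0.00j,(-0.05+0j)],[0.05-0.00j,0.00-0.00j,(-0.01+0j)]] + [[(0.02-0.01j), -0.11+0.03j, (0.02+0.11j)], [-0.06-0.08j, (0.21+0.4j), 0.41-0.19j], [(0.08-0.07j), (-0.42+0.22j), (0.2+0.43j)]] + [[0.02+0.01j, -0.11-0.03j, (0.02-0.11j)], [(-0.06+0.08j), (0.21-0.4j), (0.41+0.19j)], [(0.08+0.07j), -0.42-0.22j, 0.20-0.43j]]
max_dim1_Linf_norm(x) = 1.1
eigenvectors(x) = [[0.98+0.00j, (0.17+0.04j), 0.17-0.04j], [0.21+0.00j, -0.00-0.68j, -0.00+0.68j], [0.04+0.00j, 0.71+0.00j, (0.71-0j)]]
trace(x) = 1.92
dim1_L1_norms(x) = [1.47, 1.3, 1.43]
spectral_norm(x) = 1.21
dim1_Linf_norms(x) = [1.1, 0.76, 0.84]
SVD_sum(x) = [[0.89, -0.53, -0.13], [-0.20, 0.12, 0.03], [0.47, -0.28, -0.07]] + [[0.01, 0.01, 0.04], [0.20, 0.14, 0.79], [0.07, 0.05, 0.26]] + [[0.2, 0.36, -0.12], [0.1, 0.18, -0.06], [-0.33, -0.61, 0.19]]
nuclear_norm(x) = 2.94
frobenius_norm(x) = 1.72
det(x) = 0.90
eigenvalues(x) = [(1.06+0j), (0.43+0.82j), (0.43-0.82j)]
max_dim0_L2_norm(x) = 1.12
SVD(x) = [[-0.87, 0.05, 0.50], [0.19, 0.95, 0.25], [-0.46, 0.31, -0.83]] @ diag([1.2074880072999283, 0.8692263845937453, 0.8610564467866981]) @ [[-0.85, 0.51, 0.13], [0.25, 0.17, 0.95], [0.46, 0.85, -0.27]]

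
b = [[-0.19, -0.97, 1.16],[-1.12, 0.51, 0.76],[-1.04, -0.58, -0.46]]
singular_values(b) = [1.73, 1.33, 1.13]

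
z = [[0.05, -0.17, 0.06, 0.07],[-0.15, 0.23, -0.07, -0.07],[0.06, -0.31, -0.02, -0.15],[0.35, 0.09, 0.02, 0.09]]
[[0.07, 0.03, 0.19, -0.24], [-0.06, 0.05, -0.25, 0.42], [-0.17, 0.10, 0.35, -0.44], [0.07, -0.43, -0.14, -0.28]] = z @ [[-0.07, -1.07, -0.11, -1.13], [0.08, -0.45, -1.17, 1.0], [0.45, 0.34, -0.11, -0.74], [0.85, -0.23, 0.05, 0.49]]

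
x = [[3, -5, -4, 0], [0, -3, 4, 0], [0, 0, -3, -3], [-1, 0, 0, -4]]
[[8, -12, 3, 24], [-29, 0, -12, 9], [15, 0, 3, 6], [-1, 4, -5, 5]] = x @ [[1, -4, -3, 3], [3, 0, 0, -3], [-5, 0, -3, 0], [0, 0, 2, -2]]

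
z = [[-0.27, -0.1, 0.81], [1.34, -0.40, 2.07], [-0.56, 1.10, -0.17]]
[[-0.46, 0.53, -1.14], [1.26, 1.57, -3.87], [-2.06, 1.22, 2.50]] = z@[[1.10, 0.20, -0.34],[-1.37, 1.35, 1.90],[-0.37, 0.89, -1.28]]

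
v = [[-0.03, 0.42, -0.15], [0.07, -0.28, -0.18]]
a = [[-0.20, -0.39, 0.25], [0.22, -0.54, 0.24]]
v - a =[[0.17, 0.81, -0.40], [-0.15, 0.26, -0.42]]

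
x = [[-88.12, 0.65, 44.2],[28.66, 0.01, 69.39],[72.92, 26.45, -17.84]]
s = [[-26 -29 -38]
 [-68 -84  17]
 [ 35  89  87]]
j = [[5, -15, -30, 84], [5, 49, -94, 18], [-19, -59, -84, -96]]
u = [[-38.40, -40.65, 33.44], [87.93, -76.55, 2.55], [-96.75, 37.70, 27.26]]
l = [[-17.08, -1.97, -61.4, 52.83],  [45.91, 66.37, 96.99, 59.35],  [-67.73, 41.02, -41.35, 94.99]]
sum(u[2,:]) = -31.789999999999996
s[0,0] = -26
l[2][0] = -67.73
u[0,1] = -40.65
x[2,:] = [72.92, 26.45, -17.84]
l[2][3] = 94.99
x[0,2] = 44.2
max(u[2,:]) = 37.7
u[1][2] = 2.55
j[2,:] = [-19, -59, -84, -96]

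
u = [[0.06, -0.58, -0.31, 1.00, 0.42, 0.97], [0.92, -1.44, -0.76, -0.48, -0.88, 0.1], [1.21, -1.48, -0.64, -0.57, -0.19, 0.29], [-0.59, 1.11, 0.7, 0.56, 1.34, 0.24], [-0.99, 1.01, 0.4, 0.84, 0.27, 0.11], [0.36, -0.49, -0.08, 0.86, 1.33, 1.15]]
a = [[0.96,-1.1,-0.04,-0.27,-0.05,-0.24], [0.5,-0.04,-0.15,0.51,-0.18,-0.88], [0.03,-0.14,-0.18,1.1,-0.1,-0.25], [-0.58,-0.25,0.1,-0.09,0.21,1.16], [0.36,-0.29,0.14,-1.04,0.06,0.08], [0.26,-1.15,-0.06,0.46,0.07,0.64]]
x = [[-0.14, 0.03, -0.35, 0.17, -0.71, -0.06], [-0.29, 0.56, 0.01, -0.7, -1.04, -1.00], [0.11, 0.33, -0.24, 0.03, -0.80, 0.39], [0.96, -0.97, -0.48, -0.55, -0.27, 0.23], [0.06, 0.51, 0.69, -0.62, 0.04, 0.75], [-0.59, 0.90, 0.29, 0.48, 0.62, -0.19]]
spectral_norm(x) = 2.10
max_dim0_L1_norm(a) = 3.47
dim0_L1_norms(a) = [2.69, 2.97, 0.67, 3.47, 0.67, 3.25]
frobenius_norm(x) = 3.27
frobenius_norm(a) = 3.18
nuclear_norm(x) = 6.63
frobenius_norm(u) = 4.79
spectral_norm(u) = 3.85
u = a @ x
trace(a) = 1.35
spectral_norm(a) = 1.95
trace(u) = -0.04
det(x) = 0.08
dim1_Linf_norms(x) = [0.71, 1.04, 0.8, 0.97, 0.75, 0.9]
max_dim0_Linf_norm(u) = 1.48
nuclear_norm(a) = 5.50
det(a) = -0.00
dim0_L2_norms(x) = [1.18, 1.56, 0.99, 1.2, 1.64, 1.34]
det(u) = -0.00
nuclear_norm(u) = 7.58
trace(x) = -0.52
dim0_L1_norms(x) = [2.15, 3.3, 2.06, 2.55, 3.48, 2.62]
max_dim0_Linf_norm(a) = 1.16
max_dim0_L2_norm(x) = 1.64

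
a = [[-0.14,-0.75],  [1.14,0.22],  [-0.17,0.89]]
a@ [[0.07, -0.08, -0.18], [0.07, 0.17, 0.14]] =[[-0.06, -0.12, -0.08], [0.1, -0.05, -0.17], [0.05, 0.16, 0.16]]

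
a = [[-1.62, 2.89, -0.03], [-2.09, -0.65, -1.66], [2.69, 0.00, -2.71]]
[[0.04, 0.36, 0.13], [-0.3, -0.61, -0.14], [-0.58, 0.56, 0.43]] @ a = [[-0.47, -0.12, -0.95], [1.38, -0.47, 1.40], [0.93, -2.04, -2.08]]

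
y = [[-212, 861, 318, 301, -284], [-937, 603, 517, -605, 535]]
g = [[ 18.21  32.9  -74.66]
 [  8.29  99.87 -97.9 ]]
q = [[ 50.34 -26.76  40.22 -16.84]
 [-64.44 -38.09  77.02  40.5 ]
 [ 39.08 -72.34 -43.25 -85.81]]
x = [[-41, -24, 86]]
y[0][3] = 301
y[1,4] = 535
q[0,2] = 40.22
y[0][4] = -284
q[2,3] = -85.81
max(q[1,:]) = 77.02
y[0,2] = 318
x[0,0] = -41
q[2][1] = -72.34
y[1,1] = 603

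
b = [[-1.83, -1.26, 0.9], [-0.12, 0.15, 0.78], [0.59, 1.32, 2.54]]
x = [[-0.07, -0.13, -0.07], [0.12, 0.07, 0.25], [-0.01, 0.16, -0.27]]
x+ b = [[-1.9, -1.39, 0.83], [0.00, 0.22, 1.03], [0.58, 1.48, 2.27]]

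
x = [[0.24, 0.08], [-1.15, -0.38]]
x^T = [[0.24, -1.15], [0.08, -0.38]]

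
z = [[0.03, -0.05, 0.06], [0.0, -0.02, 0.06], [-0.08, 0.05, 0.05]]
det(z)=0.000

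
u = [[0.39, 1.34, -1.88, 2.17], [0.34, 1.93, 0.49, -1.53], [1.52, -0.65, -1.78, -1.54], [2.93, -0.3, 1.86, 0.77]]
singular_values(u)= [3.64, 3.22, 2.88, 2.39]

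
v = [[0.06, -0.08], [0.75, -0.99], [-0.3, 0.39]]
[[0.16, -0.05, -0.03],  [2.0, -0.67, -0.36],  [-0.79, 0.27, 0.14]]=v@[[1.54,  -0.84,  -0.04], [-0.85,  0.04,  0.33]]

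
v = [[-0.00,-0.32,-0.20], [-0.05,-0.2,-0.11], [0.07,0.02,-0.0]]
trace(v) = -0.20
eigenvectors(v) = [[(-0.15-0.3j),  -0.15+0.30j,  (0.71+0j)],[(0.48+0.01j),  (0.48-0.01j),  (0.64+0j)],[(-0.81+0j),  (-0.81-0j),  -0.31+0.00j]]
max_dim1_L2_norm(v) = 0.38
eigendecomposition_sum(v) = [[0.01+0.01j, -0.01-0.02j, (-0.01-0.01j)], [-0.02+0.00j, (0.03-0.01j), 0.02-0.01j], [(0.03-0j), -0.05+0.01j, -0.04+0.02j]] + [[(0.01-0.01j), -0.01+0.02j, -0.01+0.01j], [(-0.02-0j), 0.03+0.01j, (0.02+0.01j)], [(0.03+0j), -0.05-0.01j, (-0.04-0.02j)]] + [[(-0.01-0j), -0.29+0.00j, (-0.17+0j)], [-0.01-0.00j, -0.26+0.00j, -0.16+0.00j], [0.01+0.00j, 0.13-0.00j, 0.07-0.00j]]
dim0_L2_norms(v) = [0.09, 0.38, 0.23]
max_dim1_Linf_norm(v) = 0.32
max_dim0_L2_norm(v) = 0.38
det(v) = -0.00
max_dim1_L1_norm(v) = 0.52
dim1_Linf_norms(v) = [0.32, 0.2, 0.07]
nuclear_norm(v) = 0.53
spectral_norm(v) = 0.44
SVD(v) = [[-0.85, 0.31, -0.42], [-0.52, -0.43, 0.73], [0.05, 0.84, 0.53]] @ diag([0.4421751784180443, 0.08226258154863146, 0.0037388859203547897]) @ [[0.07,0.85,0.52], [0.98,0.03,-0.19], [0.18,-0.52,0.84]]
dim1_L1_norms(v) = [0.52, 0.36, 0.09]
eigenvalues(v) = [0.03j, -0.03j, (-0.2+0j)]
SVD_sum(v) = [[-0.03, -0.32, -0.19], [-0.02, -0.20, -0.12], [0.0, 0.02, 0.01]] + [[0.03, 0.00, -0.00], [-0.04, -0.0, 0.01], [0.07, 0.0, -0.01]] + [[-0.00,  0.00,  -0.0], [0.0,  -0.00,  0.0], [0.0,  -0.0,  0.0]]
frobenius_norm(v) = 0.45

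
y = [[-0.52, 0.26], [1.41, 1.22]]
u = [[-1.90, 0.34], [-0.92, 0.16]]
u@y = [[1.47, -0.08], [0.70, -0.04]]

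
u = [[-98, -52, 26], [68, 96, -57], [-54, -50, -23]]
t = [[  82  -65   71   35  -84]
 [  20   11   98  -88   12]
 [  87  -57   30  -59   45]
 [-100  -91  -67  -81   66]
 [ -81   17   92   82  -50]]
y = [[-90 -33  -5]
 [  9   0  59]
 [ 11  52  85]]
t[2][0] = 87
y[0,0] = -90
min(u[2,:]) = -54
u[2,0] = -54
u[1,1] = 96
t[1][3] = -88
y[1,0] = 9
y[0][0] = -90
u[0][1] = -52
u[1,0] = 68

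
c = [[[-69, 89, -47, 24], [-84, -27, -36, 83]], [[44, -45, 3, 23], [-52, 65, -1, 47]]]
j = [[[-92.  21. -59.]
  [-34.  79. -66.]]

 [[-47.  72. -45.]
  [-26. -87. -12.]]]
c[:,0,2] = [-47, 3]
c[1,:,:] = [[44, -45, 3, 23], [-52, 65, -1, 47]]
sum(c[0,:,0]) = -153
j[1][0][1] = 72.0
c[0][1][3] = 83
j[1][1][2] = -12.0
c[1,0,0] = 44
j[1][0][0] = -47.0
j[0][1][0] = -34.0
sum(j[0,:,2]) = -125.0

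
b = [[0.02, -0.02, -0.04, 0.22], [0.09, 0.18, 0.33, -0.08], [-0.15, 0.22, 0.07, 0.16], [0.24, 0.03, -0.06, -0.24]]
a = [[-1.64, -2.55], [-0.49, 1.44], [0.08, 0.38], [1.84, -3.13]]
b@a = [[0.38, -0.78], [-0.36, 0.41], [0.44, 0.23], [-0.85, 0.16]]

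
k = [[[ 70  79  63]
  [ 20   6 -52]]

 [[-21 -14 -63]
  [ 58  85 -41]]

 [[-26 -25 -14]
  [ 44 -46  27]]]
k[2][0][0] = -26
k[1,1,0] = 58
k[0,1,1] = 6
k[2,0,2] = -14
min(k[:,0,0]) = -26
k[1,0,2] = -63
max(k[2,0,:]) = -14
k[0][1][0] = 20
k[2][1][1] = -46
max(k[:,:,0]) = 70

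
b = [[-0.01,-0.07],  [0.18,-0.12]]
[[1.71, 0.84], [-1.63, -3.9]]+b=[[1.7, 0.77],  [-1.45, -4.02]]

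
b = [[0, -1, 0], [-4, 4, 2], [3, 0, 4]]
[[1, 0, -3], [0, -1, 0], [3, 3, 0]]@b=[[-9, -1, -12], [4, -4, -2], [-12, 9, 6]]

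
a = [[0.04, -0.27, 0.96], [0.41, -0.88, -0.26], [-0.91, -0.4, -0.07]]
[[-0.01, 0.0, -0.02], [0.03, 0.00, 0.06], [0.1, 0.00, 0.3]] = a @[[-0.08,0.0,-0.25], [-0.06,0.0,-0.17], [-0.02,0.0,-0.06]]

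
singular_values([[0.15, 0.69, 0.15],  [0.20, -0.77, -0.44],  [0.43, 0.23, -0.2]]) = [1.13, 0.59, 0.01]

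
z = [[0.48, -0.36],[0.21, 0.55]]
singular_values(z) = [0.67, 0.51]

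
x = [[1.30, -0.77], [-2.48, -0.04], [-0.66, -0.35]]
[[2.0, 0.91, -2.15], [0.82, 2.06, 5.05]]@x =[[1.76,-0.82], [-7.38,-2.48]]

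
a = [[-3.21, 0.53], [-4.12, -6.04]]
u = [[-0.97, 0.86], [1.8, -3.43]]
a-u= [[-2.24,-0.33], [-5.92,-2.61]]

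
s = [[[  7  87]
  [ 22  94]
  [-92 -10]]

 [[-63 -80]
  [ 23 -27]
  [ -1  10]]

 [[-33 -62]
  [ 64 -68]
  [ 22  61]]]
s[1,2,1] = 10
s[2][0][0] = -33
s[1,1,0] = 23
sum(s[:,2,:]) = -10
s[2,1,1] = -68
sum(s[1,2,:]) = 9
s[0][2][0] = -92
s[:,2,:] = [[-92, -10], [-1, 10], [22, 61]]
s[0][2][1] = -10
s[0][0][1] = 87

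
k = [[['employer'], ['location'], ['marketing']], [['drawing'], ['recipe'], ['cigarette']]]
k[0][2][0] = 'marketing'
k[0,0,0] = 'employer'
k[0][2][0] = 'marketing'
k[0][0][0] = 'employer'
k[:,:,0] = [['employer', 'location', 'marketing'], ['drawing', 'recipe', 'cigarette']]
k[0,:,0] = ['employer', 'location', 'marketing']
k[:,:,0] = [['employer', 'location', 'marketing'], ['drawing', 'recipe', 'cigarette']]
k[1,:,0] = ['drawing', 'recipe', 'cigarette']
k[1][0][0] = 'drawing'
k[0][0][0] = 'employer'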